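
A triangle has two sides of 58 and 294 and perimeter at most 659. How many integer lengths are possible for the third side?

71

Triangle inequality: 236 < x < 352. Perimeter ≤ 659 gives x ≤ 659 − 58 − 294 = 307.
So 236 < x ≤ 307; integers 237 through 307: 71 values.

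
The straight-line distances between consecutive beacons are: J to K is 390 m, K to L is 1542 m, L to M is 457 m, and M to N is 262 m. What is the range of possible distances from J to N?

433 ≤ JN ≤ 2651 m

The maximum is all hops collinear in one direction: 390 + 1542 + 457 + 262 = 2651.
The longest hop is 1542; the others sum to 1109. Folding the others back against it leaves at least 1542 − 1109 = 433.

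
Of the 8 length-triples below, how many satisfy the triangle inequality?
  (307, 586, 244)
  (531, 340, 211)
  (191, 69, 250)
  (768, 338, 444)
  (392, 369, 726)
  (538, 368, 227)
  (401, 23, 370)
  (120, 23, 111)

(244,307,586): 244+307 ≤ 586 → not valid
(211,340,531): 211+340 > 531 → valid
(69,191,250): 69+191 > 250 → valid
(338,444,768): 338+444 > 768 → valid
(369,392,726): 369+392 > 726 → valid
(227,368,538): 227+368 > 538 → valid
(23,370,401): 23+370 ≤ 401 → not valid
(23,111,120): 23+111 > 120 → valid
6 of the 8 triples form a triangle.

6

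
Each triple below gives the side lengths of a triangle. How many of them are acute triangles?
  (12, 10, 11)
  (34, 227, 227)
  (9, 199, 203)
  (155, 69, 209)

2

(12,10,11): 10²+11² = 221 > 144 = 12² → acute
(34,227,227): 34²+227² = 52685 > 51529 = 227² → acute
(9,199,203): 9²+199² = 39682 < 41209 = 203² → obtuse
(155,69,209): 69²+155² = 28786 < 43681 = 209² → obtuse
2 of the 4 are acute.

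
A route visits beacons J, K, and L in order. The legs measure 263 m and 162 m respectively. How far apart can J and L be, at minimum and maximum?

By the triangle inequality, |263 − 162| ≤ JL ≤ 263 + 162.

101 ≤ JL ≤ 425 m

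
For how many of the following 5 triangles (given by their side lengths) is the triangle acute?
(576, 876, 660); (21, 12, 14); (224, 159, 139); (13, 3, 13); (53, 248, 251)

2

(576,876,660): 576²+660² = 767376 = 876² → right
(21,12,14): 12²+14² = 340 < 441 = 21² → obtuse
(224,159,139): 139²+159² = 44602 < 50176 = 224² → obtuse
(13,3,13): 3²+13² = 178 > 169 = 13² → acute
(53,248,251): 53²+248² = 64313 > 63001 = 251² → acute
2 of the 5 are acute.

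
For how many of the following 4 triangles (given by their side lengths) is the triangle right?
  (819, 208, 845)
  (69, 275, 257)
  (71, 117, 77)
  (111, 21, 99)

(819,208,845): 208²+819² = 714025 = 845² → right
(69,275,257): 69²+257² = 70810 < 75625 = 275² → obtuse
(71,117,77): 71²+77² = 10970 < 13689 = 117² → obtuse
(111,21,99): 21²+99² = 10242 < 12321 = 111² → obtuse
1 of the 4 is right.

1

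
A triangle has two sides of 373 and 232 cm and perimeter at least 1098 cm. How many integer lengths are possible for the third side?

Triangle inequality: 141 < x < 605. Perimeter ≥ 1098 gives x ≥ 1098 − 373 − 232 = 493.
So 493 ≤ x < 605; integers 493 through 604: 112 values.

112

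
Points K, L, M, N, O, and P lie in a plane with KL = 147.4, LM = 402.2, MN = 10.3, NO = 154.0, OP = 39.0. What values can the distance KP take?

51.5 ≤ KP ≤ 752.9

The maximum is all hops collinear in one direction: 147.4 + 402.2 + 10.3 + 154.0 + 39.0 = 752.9.
The longest hop is 402.2; the others sum to 350.7. Folding the others back against it leaves at least 402.2 − 350.7 = 51.5.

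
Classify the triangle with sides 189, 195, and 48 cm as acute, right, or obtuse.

Compare the square of the longest side to the sum of squares of the other two: 48² + 189² = 38025 = 195².

right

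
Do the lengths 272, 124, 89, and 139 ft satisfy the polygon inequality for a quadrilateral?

A quadrilateral exists iff every side is shorter than the sum of the others — equivalently, the longest side is less than the sum of the rest.
Longest side 272 < 352 (sum of the remaining 3), so yes.

Yes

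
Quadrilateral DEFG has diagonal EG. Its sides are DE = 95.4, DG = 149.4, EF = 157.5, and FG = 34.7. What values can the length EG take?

122.8 < EG < 192.2

From triangle DEG: |95.4 − 149.4| < EG < 95.4 + 149.4, i.e. 54.0 < EG < 244.8.
From triangle FEG: 122.8 < EG < 192.2.
Both must hold, so EG lies in the intersection.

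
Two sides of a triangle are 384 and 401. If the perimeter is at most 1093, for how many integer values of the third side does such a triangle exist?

291

Triangle inequality: 17 < x < 785. Perimeter ≤ 1093 gives x ≤ 1093 − 384 − 401 = 308.
So 17 < x ≤ 308; integers 18 through 308: 291 values.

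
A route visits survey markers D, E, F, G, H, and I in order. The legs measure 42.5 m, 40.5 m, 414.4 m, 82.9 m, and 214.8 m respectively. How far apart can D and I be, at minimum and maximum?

The maximum is all hops collinear in one direction: 42.5 + 40.5 + 414.4 + 82.9 + 214.8 = 795.1.
The longest hop is 414.4; the others sum to 380.7. Folding the others back against it leaves at least 414.4 − 380.7 = 33.7.

33.7 ≤ DI ≤ 795.1 m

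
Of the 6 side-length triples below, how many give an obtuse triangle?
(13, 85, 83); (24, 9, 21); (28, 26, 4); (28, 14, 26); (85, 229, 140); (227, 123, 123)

(13,85,83): 13²+83² = 7058 < 7225 = 85² → obtuse
(24,9,21): 9²+21² = 522 < 576 = 24² → obtuse
(28,26,4): 4²+26² = 692 < 784 = 28² → obtuse
(28,14,26): 14²+26² = 872 > 784 = 28² → acute
(85,229,140): 85+140 ≤ 229, not a triangle
(227,123,123): 123²+123² = 30258 < 51529 = 227² → obtuse
4 of the 6 are obtuse.

4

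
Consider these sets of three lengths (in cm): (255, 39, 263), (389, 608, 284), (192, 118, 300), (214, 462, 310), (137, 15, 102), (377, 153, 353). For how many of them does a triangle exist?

5

(39,255,263): 39+255 > 263 → valid
(284,389,608): 284+389 > 608 → valid
(118,192,300): 118+192 > 300 → valid
(214,310,462): 214+310 > 462 → valid
(15,102,137): 15+102 ≤ 137 → not valid
(153,353,377): 153+353 > 377 → valid
5 of the 6 triples form a triangle.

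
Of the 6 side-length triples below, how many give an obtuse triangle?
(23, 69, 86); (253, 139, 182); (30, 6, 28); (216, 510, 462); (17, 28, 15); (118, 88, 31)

(23,69,86): 23²+69² = 5290 < 7396 = 86² → obtuse
(253,139,182): 139²+182² = 52445 < 64009 = 253² → obtuse
(30,6,28): 6²+28² = 820 < 900 = 30² → obtuse
(216,510,462): 216²+462² = 260100 = 510² → right
(17,28,15): 15²+17² = 514 < 784 = 28² → obtuse
(118,88,31): 31²+88² = 8705 < 13924 = 118² → obtuse
5 of the 6 are obtuse.

5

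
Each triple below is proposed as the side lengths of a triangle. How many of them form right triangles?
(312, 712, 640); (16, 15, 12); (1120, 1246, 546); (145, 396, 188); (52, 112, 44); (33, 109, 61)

2

(312,712,640): 312²+640² = 506944 = 712² → right
(16,15,12): 12²+15² = 369 > 256 = 16² → acute
(1120,1246,546): 546²+1120² = 1552516 = 1246² → right
(145,396,188): 145+188 ≤ 396, not a triangle
(52,112,44): 44+52 ≤ 112, not a triangle
(33,109,61): 33+61 ≤ 109, not a triangle
2 of the 6 are right.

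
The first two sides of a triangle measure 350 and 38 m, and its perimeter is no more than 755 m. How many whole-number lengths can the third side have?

Triangle inequality: 312 < x < 388. Perimeter ≤ 755 gives x ≤ 755 − 350 − 38 = 367.
So 312 < x ≤ 367; integers 313 through 367: 55 values.

55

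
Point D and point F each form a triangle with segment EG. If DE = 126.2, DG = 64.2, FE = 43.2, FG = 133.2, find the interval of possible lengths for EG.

90.0 < EG < 176.4

From triangle DEG: |126.2 − 64.2| < EG < 126.2 + 64.2, i.e. 62.0 < EG < 190.4.
From triangle FEG: 90.0 < EG < 176.4.
Both must hold, so EG lies in the intersection.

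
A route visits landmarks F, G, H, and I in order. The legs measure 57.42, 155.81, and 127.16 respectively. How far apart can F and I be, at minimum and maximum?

0 ≤ FI ≤ 340.39

The maximum is all hops collinear in one direction: 57.42 + 155.81 + 127.16 = 340.39.
The longest hop is 155.81; the others sum to 184.58. Since 155.81 ≤ 184.58, the path can fold back on itself completely, so the minimum distance is 0.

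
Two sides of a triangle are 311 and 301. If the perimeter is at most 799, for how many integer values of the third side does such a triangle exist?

177

Triangle inequality: 10 < x < 612. Perimeter ≤ 799 gives x ≤ 799 − 311 − 301 = 187.
So 10 < x ≤ 187; integers 11 through 187: 177 values.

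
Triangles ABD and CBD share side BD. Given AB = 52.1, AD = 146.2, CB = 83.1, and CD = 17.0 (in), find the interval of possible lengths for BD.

94.1 < BD < 100.1

From triangle ABD: |52.1 − 146.2| < BD < 52.1 + 146.2, i.e. 94.1 < BD < 198.3.
From triangle CBD: 66.1 < BD < 100.1.
Both must hold, so BD lies in the intersection.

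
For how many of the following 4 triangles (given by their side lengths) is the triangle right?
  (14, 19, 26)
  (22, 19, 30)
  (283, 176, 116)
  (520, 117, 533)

(14,19,26): 14²+19² = 557 < 676 = 26² → obtuse
(22,19,30): 19²+22² = 845 < 900 = 30² → obtuse
(283,176,116): 116²+176² = 44432 < 80089 = 283² → obtuse
(520,117,533): 117²+520² = 284089 = 533² → right
1 of the 4 is right.

1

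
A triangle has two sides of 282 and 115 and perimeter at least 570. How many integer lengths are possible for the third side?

224

Triangle inequality: 167 < x < 397. Perimeter ≥ 570 gives x ≥ 570 − 282 − 115 = 173.
So 173 ≤ x < 397; integers 173 through 396: 224 values.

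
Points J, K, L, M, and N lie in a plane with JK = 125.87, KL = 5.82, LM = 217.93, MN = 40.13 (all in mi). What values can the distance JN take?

The maximum is all hops collinear in one direction: 125.87 + 5.82 + 217.93 + 40.13 = 389.75.
The longest hop is 217.93; the others sum to 171.82. Folding the others back against it leaves at least 217.93 − 171.82 = 46.11.

46.11 ≤ JN ≤ 389.75 mi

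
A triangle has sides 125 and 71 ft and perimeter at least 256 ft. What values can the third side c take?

60 ≤ c < 196

Triangle inequality alone gives 54 < c < 196.
The perimeter condition gives c ≥ 256 − 125 − 71 = 60.
Intersecting the two: 60 ≤ c < 196.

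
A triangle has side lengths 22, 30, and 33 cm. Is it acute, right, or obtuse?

acute

Compare the square of the longest side to the sum of squares of the other two: 22² + 30² = 1384 > 1089 = 33².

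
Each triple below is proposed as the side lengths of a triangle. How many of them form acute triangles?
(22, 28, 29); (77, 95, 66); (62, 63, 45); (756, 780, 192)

3

(22,28,29): 22²+28² = 1268 > 841 = 29² → acute
(77,95,66): 66²+77² = 10285 > 9025 = 95² → acute
(62,63,45): 45²+62² = 5869 > 3969 = 63² → acute
(756,780,192): 192²+756² = 608400 = 780² → right
3 of the 4 are acute.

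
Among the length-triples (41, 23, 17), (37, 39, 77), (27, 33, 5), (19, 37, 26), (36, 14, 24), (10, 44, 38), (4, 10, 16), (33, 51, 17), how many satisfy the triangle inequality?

(17,23,41): 17+23 ≤ 41 → not valid
(37,39,77): 37+39 ≤ 77 → not valid
(5,27,33): 5+27 ≤ 33 → not valid
(19,26,37): 19+26 > 37 → valid
(14,24,36): 14+24 > 36 → valid
(10,38,44): 10+38 > 44 → valid
(4,10,16): 4+10 ≤ 16 → not valid
(17,33,51): 17+33 ≤ 51 → not valid
3 of the 8 triples form a triangle.

3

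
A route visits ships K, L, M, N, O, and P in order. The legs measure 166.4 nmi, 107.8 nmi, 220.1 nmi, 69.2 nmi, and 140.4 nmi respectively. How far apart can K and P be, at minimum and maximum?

The maximum is all hops collinear in one direction: 166.4 + 107.8 + 220.1 + 69.2 + 140.4 = 703.9.
The longest hop is 220.1; the others sum to 483.8. Since 220.1 ≤ 483.8, the path can fold back on itself completely, so the minimum distance is 0.

0 ≤ KP ≤ 703.9 nmi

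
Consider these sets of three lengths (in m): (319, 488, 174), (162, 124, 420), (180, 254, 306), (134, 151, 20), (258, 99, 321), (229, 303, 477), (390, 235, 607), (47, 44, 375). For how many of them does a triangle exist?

(174,319,488): 174+319 > 488 → valid
(124,162,420): 124+162 ≤ 420 → not valid
(180,254,306): 180+254 > 306 → valid
(20,134,151): 20+134 > 151 → valid
(99,258,321): 99+258 > 321 → valid
(229,303,477): 229+303 > 477 → valid
(235,390,607): 235+390 > 607 → valid
(44,47,375): 44+47 ≤ 375 → not valid
6 of the 8 triples form a triangle.

6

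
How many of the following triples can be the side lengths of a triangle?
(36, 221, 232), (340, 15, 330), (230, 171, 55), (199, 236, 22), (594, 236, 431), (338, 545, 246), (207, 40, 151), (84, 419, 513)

(36,221,232): 36+221 > 232 → valid
(15,330,340): 15+330 > 340 → valid
(55,171,230): 55+171 ≤ 230 → not valid
(22,199,236): 22+199 ≤ 236 → not valid
(236,431,594): 236+431 > 594 → valid
(246,338,545): 246+338 > 545 → valid
(40,151,207): 40+151 ≤ 207 → not valid
(84,419,513): 84+419 ≤ 513 → not valid
4 of the 8 triples form a triangle.

4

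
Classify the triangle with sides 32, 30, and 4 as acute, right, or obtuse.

obtuse

Compare the square of the longest side to the sum of squares of the other two: 4² + 30² = 916 < 1024 = 32².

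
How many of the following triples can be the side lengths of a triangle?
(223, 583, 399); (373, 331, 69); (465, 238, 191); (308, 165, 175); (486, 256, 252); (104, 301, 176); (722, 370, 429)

5

(223,399,583): 223+399 > 583 → valid
(69,331,373): 69+331 > 373 → valid
(191,238,465): 191+238 ≤ 465 → not valid
(165,175,308): 165+175 > 308 → valid
(252,256,486): 252+256 > 486 → valid
(104,176,301): 104+176 ≤ 301 → not valid
(370,429,722): 370+429 > 722 → valid
5 of the 7 triples form a triangle.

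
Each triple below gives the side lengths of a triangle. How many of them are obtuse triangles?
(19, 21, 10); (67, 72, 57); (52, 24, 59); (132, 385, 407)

1

(19,21,10): 10²+19² = 461 > 441 = 21² → acute
(67,72,57): 57²+67² = 7738 > 5184 = 72² → acute
(52,24,59): 24²+52² = 3280 < 3481 = 59² → obtuse
(132,385,407): 132²+385² = 165649 = 407² → right
1 of the 4 is obtuse.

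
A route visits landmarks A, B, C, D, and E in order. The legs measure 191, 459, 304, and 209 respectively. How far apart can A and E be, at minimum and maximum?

0 ≤ AE ≤ 1163

The maximum is all hops collinear in one direction: 191 + 459 + 304 + 209 = 1163.
The longest hop is 459; the others sum to 704. Since 459 ≤ 704, the path can fold back on itself completely, so the minimum distance is 0.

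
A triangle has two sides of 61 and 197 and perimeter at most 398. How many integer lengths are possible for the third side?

4

Triangle inequality: 136 < x < 258. Perimeter ≤ 398 gives x ≤ 398 − 61 − 197 = 140.
So 136 < x ≤ 140; integers 137 through 140: 4 values.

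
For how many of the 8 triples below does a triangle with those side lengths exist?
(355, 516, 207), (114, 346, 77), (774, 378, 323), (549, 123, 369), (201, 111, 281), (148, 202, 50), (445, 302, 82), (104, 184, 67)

2

(207,355,516): 207+355 > 516 → valid
(77,114,346): 77+114 ≤ 346 → not valid
(323,378,774): 323+378 ≤ 774 → not valid
(123,369,549): 123+369 ≤ 549 → not valid
(111,201,281): 111+201 > 281 → valid
(50,148,202): 50+148 ≤ 202 → not valid
(82,302,445): 82+302 ≤ 445 → not valid
(67,104,184): 67+104 ≤ 184 → not valid
2 of the 8 triples form a triangle.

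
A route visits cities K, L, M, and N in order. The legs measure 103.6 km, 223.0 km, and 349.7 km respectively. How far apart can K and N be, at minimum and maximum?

The maximum is all hops collinear in one direction: 103.6 + 223.0 + 349.7 = 676.3.
The longest hop is 349.7; the others sum to 326.6. Folding the others back against it leaves at least 349.7 − 326.6 = 23.1.

23.1 ≤ KN ≤ 676.3 km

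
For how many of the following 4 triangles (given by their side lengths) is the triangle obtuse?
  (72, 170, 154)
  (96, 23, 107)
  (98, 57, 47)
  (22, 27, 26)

(72,170,154): 72²+154² = 28900 = 170² → right
(96,23,107): 23²+96² = 9745 < 11449 = 107² → obtuse
(98,57,47): 47²+57² = 5458 < 9604 = 98² → obtuse
(22,27,26): 22²+26² = 1160 > 729 = 27² → acute
2 of the 4 are obtuse.

2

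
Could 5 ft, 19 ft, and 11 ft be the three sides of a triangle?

No

The longest side is 19, but the other two sum to only 16.
16 < 19, so the triangle inequality fails.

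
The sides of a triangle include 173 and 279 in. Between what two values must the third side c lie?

106 < c < 452 (in)

By the triangle inequality, c must be less than 173 + 279 = 452 and greater than |173 − 279| = 106.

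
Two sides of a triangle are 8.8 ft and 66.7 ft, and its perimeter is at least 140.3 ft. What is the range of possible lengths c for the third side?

Triangle inequality alone gives 57.9 < c < 75.5.
The perimeter condition gives c ≥ 140.3 − 8.8 − 66.7 = 64.8.
Intersecting the two: 64.8 ≤ c < 75.5.

64.8 ≤ c < 75.5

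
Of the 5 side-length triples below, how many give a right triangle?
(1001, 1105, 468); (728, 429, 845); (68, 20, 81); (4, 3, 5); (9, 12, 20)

(1001,1105,468): 468²+1001² = 1221025 = 1105² → right
(728,429,845): 429²+728² = 714025 = 845² → right
(68,20,81): 20²+68² = 5024 < 6561 = 81² → obtuse
(4,3,5): 3²+4² = 25 = 5² → right
(9,12,20): 9²+12² = 225 < 400 = 20² → obtuse
3 of the 5 are right.

3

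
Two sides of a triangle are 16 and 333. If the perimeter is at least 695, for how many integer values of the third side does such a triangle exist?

Triangle inequality: 317 < x < 349. Perimeter ≥ 695 gives x ≥ 695 − 16 − 333 = 346.
So 346 ≤ x < 349; integers 346 through 348: 3 values.

3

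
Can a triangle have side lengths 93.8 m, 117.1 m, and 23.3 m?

The two shorter sides sum to 117.1, exactly equal to the longest side 117.1.
That gives only a degenerate (flat) triangle — the inequality must be strict.

No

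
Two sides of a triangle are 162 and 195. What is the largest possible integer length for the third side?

356

The third side must be strictly less than 162 + 195 = 357.
The largest integer below 357 is 356.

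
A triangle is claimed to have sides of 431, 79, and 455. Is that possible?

Yes

The longest side is 455, and the other two sum to 510.
Since 510 > 455, the triangle inequality holds.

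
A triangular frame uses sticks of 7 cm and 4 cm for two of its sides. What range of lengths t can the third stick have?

3 < t < 11 (cm)

By the triangle inequality, t must be less than 7 + 4 = 11 and greater than |7 − 4| = 3.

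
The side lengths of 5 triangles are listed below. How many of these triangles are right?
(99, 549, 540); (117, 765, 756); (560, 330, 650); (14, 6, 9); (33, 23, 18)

(99,549,540): 99²+540² = 301401 = 549² → right
(117,765,756): 117²+756² = 585225 = 765² → right
(560,330,650): 330²+560² = 422500 = 650² → right
(14,6,9): 6²+9² = 117 < 196 = 14² → obtuse
(33,23,18): 18²+23² = 853 < 1089 = 33² → obtuse
3 of the 5 are right.

3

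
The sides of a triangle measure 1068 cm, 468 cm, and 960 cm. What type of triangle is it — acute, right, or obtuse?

Compare the square of the longest side to the sum of squares of the other two: 468² + 960² = 1140624 = 1068².

right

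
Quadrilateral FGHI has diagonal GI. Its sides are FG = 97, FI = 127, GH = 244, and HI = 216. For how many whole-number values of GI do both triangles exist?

From triangle FGI: 30 < GI < 224.
From triangle HGI: 28 < GI < 460.
Intersection: 30 < GI < 224, so integers 31 through 223: 193 values.

193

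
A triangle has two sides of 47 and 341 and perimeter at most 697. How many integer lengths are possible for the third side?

15

Triangle inequality: 294 < x < 388. Perimeter ≤ 697 gives x ≤ 697 − 47 − 341 = 309.
So 294 < x ≤ 309; integers 295 through 309: 15 values.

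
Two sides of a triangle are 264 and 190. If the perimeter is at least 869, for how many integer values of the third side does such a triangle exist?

Triangle inequality: 74 < x < 454. Perimeter ≥ 869 gives x ≥ 869 − 264 − 190 = 415.
So 415 ≤ x < 454; integers 415 through 453: 39 values.

39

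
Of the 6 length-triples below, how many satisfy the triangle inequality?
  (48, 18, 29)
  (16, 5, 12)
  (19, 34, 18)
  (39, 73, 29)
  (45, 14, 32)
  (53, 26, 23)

3

(18,29,48): 18+29 ≤ 48 → not valid
(5,12,16): 5+12 > 16 → valid
(18,19,34): 18+19 > 34 → valid
(29,39,73): 29+39 ≤ 73 → not valid
(14,32,45): 14+32 > 45 → valid
(23,26,53): 23+26 ≤ 53 → not valid
3 of the 6 triples form a triangle.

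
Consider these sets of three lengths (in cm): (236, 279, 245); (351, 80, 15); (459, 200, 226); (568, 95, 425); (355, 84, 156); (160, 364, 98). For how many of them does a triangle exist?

(236,245,279): 236+245 > 279 → valid
(15,80,351): 15+80 ≤ 351 → not valid
(200,226,459): 200+226 ≤ 459 → not valid
(95,425,568): 95+425 ≤ 568 → not valid
(84,156,355): 84+156 ≤ 355 → not valid
(98,160,364): 98+160 ≤ 364 → not valid
1 of the 6 triples forms a triangle.

1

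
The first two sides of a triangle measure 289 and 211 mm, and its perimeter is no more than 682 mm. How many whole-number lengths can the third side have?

Triangle inequality: 78 < x < 500. Perimeter ≤ 682 gives x ≤ 682 − 289 − 211 = 182.
So 78 < x ≤ 182; integers 79 through 182: 104 values.

104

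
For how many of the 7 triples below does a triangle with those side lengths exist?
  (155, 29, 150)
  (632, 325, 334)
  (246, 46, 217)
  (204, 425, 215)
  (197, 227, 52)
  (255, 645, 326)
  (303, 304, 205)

5

(29,150,155): 29+150 > 155 → valid
(325,334,632): 325+334 > 632 → valid
(46,217,246): 46+217 > 246 → valid
(204,215,425): 204+215 ≤ 425 → not valid
(52,197,227): 52+197 > 227 → valid
(255,326,645): 255+326 ≤ 645 → not valid
(205,303,304): 205+303 > 304 → valid
5 of the 7 triples form a triangle.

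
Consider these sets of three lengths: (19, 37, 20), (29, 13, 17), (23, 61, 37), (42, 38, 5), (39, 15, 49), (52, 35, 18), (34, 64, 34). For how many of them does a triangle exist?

6

(19,20,37): 19+20 > 37 → valid
(13,17,29): 13+17 > 29 → valid
(23,37,61): 23+37 ≤ 61 → not valid
(5,38,42): 5+38 > 42 → valid
(15,39,49): 15+39 > 49 → valid
(18,35,52): 18+35 > 52 → valid
(34,34,64): 34+34 > 64 → valid
6 of the 7 triples form a triangle.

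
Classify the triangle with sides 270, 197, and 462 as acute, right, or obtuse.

Compare the square of the longest side to the sum of squares of the other two: 197² + 270² = 111709 < 213444 = 462².

obtuse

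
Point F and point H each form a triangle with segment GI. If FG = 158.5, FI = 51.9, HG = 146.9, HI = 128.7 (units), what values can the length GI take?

From triangle FGI: |158.5 − 51.9| < GI < 158.5 + 51.9, i.e. 106.6 < GI < 210.4.
From triangle HGI: 18.2 < GI < 275.6.
Both must hold, so GI lies in the intersection.

106.6 < GI < 210.4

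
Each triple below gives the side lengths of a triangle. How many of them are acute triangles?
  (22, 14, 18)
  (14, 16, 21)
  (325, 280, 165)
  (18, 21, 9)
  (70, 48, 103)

2

(22,14,18): 14²+18² = 520 > 484 = 22² → acute
(14,16,21): 14²+16² = 452 > 441 = 21² → acute
(325,280,165): 165²+280² = 105625 = 325² → right
(18,21,9): 9²+18² = 405 < 441 = 21² → obtuse
(70,48,103): 48²+70² = 7204 < 10609 = 103² → obtuse
2 of the 5 are acute.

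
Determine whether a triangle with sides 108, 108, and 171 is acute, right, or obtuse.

Compare the square of the longest side to the sum of squares of the other two: 108² + 108² = 23328 < 29241 = 171².

obtuse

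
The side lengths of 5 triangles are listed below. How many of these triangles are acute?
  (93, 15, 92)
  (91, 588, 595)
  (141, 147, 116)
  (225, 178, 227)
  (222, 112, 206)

4

(93,15,92): 15²+92² = 8689 > 8649 = 93² → acute
(91,588,595): 91²+588² = 354025 = 595² → right
(141,147,116): 116²+141² = 33337 > 21609 = 147² → acute
(225,178,227): 178²+225² = 82309 > 51529 = 227² → acute
(222,112,206): 112²+206² = 54980 > 49284 = 222² → acute
4 of the 5 are acute.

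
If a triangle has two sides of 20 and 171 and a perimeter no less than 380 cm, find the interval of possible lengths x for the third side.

189 ≤ x < 191 cm

Triangle inequality alone gives 151 < x < 191.
The perimeter condition gives x ≥ 380 − 20 − 171 = 189.
Intersecting the two: 189 ≤ x < 191.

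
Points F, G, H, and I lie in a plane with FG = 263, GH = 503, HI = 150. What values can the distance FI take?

90 ≤ FI ≤ 916

The maximum is all hops collinear in one direction: 263 + 503 + 150 = 916.
The longest hop is 503; the others sum to 413. Folding the others back against it leaves at least 503 − 413 = 90.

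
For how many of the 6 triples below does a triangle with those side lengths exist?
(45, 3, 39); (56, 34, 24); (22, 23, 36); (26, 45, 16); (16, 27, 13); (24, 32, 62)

(3,39,45): 3+39 ≤ 45 → not valid
(24,34,56): 24+34 > 56 → valid
(22,23,36): 22+23 > 36 → valid
(16,26,45): 16+26 ≤ 45 → not valid
(13,16,27): 13+16 > 27 → valid
(24,32,62): 24+32 ≤ 62 → not valid
3 of the 6 triples form a triangle.

3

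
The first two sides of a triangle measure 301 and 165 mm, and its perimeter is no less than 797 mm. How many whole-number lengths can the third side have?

135

Triangle inequality: 136 < x < 466. Perimeter ≥ 797 gives x ≥ 797 − 301 − 165 = 331.
So 331 ≤ x < 466; integers 331 through 465: 135 values.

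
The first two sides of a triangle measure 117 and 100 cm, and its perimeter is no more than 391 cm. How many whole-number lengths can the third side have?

Triangle inequality: 17 < x < 217. Perimeter ≤ 391 gives x ≤ 391 − 117 − 100 = 174.
So 17 < x ≤ 174; integers 18 through 174: 157 values.

157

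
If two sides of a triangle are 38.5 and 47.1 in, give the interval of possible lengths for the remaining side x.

By the triangle inequality, x must be less than 38.5 + 47.1 = 85.6 and greater than |38.5 − 47.1| = 8.6.

8.6 < x < 85.6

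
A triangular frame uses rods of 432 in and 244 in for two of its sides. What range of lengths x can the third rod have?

188 < x < 676

By the triangle inequality, x must be less than 432 + 244 = 676 and greater than |432 − 244| = 188.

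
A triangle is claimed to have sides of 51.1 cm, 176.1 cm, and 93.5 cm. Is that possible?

No

The longest side is 176.1, but the other two sum to only 144.6.
144.6 < 176.1, so the triangle inequality fails.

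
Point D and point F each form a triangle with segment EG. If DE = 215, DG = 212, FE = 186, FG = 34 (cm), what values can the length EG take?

152 < EG < 220

From triangle DEG: |215 − 212| < EG < 215 + 212, i.e. 3 < EG < 427.
From triangle FEG: 152 < EG < 220.
Both must hold, so EG lies in the intersection.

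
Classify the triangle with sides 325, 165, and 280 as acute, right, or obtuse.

right

Compare the square of the longest side to the sum of squares of the other two: 165² + 280² = 105625 = 325².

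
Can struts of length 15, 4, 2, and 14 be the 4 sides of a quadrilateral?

Yes

A quadrilateral exists iff every side is shorter than the sum of the others — equivalently, the longest side is less than the sum of the rest.
Longest side 15 < 20 (sum of the remaining 3), so yes.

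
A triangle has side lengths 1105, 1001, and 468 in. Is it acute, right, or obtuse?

right

Compare the square of the longest side to the sum of squares of the other two: 468² + 1001² = 1221025 = 1105².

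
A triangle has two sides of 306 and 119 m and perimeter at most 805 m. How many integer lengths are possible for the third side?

193

Triangle inequality: 187 < x < 425. Perimeter ≤ 805 gives x ≤ 805 − 306 − 119 = 380.
So 187 < x ≤ 380; integers 188 through 380: 193 values.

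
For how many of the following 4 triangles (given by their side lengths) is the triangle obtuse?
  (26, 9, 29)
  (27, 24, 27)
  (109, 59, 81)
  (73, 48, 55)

2

(26,9,29): 9²+26² = 757 < 841 = 29² → obtuse
(27,24,27): 24²+27² = 1305 > 729 = 27² → acute
(109,59,81): 59²+81² = 10042 < 11881 = 109² → obtuse
(73,48,55): 48²+55² = 5329 = 73² → right
2 of the 4 are obtuse.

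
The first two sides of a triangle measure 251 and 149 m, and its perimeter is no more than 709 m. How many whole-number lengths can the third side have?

207

Triangle inequality: 102 < x < 400. Perimeter ≤ 709 gives x ≤ 709 − 251 − 149 = 309.
So 102 < x ≤ 309; integers 103 through 309: 207 values.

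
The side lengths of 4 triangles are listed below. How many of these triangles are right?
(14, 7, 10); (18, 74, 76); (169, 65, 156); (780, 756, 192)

2

(14,7,10): 7²+10² = 149 < 196 = 14² → obtuse
(18,74,76): 18²+74² = 5800 > 5776 = 76² → acute
(169,65,156): 65²+156² = 28561 = 169² → right
(780,756,192): 192²+756² = 608400 = 780² → right
2 of the 4 are right.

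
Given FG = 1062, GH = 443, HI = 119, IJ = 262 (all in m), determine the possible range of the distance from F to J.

The maximum is all hops collinear in one direction: 1062 + 443 + 119 + 262 = 1886.
The longest hop is 1062; the others sum to 824. Folding the others back against it leaves at least 1062 − 824 = 238.

238 ≤ FJ ≤ 1886 m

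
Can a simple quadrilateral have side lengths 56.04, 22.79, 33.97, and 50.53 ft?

Yes

A quadrilateral exists iff every side is shorter than the sum of the others — equivalently, the longest side is less than the sum of the rest.
Longest side 56.04 < 107.29 (sum of the remaining 3), so yes.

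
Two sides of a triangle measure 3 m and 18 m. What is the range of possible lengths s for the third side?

By the triangle inequality, s must be less than 3 + 18 = 21 and greater than |3 − 18| = 15.

15 < s < 21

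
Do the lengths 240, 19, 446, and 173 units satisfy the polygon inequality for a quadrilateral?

For a quadrilateral, each side must be shorter than the sum of the others.
Here the longest side is 446, but the remaining 3 sides sum to only 432.

No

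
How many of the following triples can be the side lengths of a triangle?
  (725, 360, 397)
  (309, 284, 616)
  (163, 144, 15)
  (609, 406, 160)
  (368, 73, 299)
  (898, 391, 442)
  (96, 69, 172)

(360,397,725): 360+397 > 725 → valid
(284,309,616): 284+309 ≤ 616 → not valid
(15,144,163): 15+144 ≤ 163 → not valid
(160,406,609): 160+406 ≤ 609 → not valid
(73,299,368): 73+299 > 368 → valid
(391,442,898): 391+442 ≤ 898 → not valid
(69,96,172): 69+96 ≤ 172 → not valid
2 of the 7 triples form a triangle.

2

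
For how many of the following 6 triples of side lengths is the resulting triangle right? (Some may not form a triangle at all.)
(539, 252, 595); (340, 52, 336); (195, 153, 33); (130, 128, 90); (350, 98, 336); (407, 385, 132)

4

(539,252,595): 252²+539² = 354025 = 595² → right
(340,52,336): 52²+336² = 115600 = 340² → right
(195,153,33): 33+153 ≤ 195, not a triangle
(130,128,90): 90²+128² = 24484 > 16900 = 130² → acute
(350,98,336): 98²+336² = 122500 = 350² → right
(407,385,132): 132²+385² = 165649 = 407² → right
4 of the 6 are right.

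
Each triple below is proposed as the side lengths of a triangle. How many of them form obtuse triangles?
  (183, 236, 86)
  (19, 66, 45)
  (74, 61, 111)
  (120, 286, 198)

(183,236,86): 86²+183² = 40885 < 55696 = 236² → obtuse
(19,66,45): 19+45 ≤ 66, not a triangle
(74,61,111): 61²+74² = 9197 < 12321 = 111² → obtuse
(120,286,198): 120²+198² = 53604 < 81796 = 286² → obtuse
3 of the 4 are obtuse.

3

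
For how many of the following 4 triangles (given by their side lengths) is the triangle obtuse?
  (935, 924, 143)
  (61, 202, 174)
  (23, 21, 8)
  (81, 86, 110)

(935,924,143): 143²+924² = 874225 = 935² → right
(61,202,174): 61²+174² = 33997 < 40804 = 202² → obtuse
(23,21,8): 8²+21² = 505 < 529 = 23² → obtuse
(81,86,110): 81²+86² = 13957 > 12100 = 110² → acute
2 of the 4 are obtuse.

2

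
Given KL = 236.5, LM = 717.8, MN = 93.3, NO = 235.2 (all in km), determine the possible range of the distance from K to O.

The maximum is all hops collinear in one direction: 236.5 + 717.8 + 93.3 + 235.2 = 1282.8.
The longest hop is 717.8; the others sum to 565.0. Folding the others back against it leaves at least 717.8 − 565.0 = 152.8.

152.8 ≤ KO ≤ 1282.8 km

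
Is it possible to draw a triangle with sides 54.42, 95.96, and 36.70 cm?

No

The longest side is 95.96, but the other two sum to only 91.12.
91.12 < 95.96, so the triangle inequality fails.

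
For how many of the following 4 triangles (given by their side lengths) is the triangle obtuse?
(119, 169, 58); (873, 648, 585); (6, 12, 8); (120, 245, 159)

(119,169,58): 58²+119² = 17525 < 28561 = 169² → obtuse
(873,648,585): 585²+648² = 762129 = 873² → right
(6,12,8): 6²+8² = 100 < 144 = 12² → obtuse
(120,245,159): 120²+159² = 39681 < 60025 = 245² → obtuse
3 of the 4 are obtuse.

3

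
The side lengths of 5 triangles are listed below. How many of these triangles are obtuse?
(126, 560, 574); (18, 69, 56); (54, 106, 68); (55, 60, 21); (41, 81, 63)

4

(126,560,574): 126²+560² = 329476 = 574² → right
(18,69,56): 18²+56² = 3460 < 4761 = 69² → obtuse
(54,106,68): 54²+68² = 7540 < 11236 = 106² → obtuse
(55,60,21): 21²+55² = 3466 < 3600 = 60² → obtuse
(41,81,63): 41²+63² = 5650 < 6561 = 81² → obtuse
4 of the 5 are obtuse.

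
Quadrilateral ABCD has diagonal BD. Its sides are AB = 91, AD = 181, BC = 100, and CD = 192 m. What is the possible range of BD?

92 < BD < 272

From triangle ABD: |91 − 181| < BD < 91 + 181, i.e. 90 < BD < 272.
From triangle CBD: 92 < BD < 292.
Both must hold, so BD lies in the intersection.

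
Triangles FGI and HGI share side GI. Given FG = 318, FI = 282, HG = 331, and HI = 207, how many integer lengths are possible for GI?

From triangle FGI: 36 < GI < 600.
From triangle HGI: 124 < GI < 538.
Intersection: 124 < GI < 538, so integers 125 through 537: 413 values.

413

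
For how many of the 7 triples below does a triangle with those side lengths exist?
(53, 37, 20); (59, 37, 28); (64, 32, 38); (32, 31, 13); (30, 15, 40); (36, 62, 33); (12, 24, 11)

(20,37,53): 20+37 > 53 → valid
(28,37,59): 28+37 > 59 → valid
(32,38,64): 32+38 > 64 → valid
(13,31,32): 13+31 > 32 → valid
(15,30,40): 15+30 > 40 → valid
(33,36,62): 33+36 > 62 → valid
(11,12,24): 11+12 ≤ 24 → not valid
6 of the 7 triples form a triangle.

6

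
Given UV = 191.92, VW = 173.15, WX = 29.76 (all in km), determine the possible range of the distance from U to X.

The maximum is all hops collinear in one direction: 191.92 + 173.15 + 29.76 = 394.83.
The longest hop is 191.92; the others sum to 202.91. Since 191.92 ≤ 202.91, the path can fold back on itself completely, so the minimum distance is 0.

0 ≤ UX ≤ 394.83 km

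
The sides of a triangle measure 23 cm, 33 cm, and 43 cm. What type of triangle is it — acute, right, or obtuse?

Compare the square of the longest side to the sum of squares of the other two: 23² + 33² = 1618 < 1849 = 43².

obtuse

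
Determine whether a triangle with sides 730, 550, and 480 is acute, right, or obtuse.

Compare the square of the longest side to the sum of squares of the other two: 480² + 550² = 532900 = 730².

right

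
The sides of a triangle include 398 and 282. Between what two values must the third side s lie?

116 < s < 680

By the triangle inequality, s must be less than 398 + 282 = 680 and greater than |398 − 282| = 116.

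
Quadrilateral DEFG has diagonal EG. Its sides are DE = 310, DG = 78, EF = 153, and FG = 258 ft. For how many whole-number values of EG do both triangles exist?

From triangle DEG: 232 < EG < 388.
From triangle FEG: 105 < EG < 411.
Intersection: 232 < EG < 388, so integers 233 through 387: 155 values.

155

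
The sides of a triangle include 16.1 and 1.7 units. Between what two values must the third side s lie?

14.4 < s < 17.8 (units)

By the triangle inequality, s must be less than 16.1 + 1.7 = 17.8 and greater than |16.1 − 1.7| = 14.4.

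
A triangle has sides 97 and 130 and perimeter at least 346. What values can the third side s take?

Triangle inequality alone gives 33 < s < 227.
The perimeter condition gives s ≥ 346 − 97 − 130 = 119.
Intersecting the two: 119 ≤ s < 227.

119 ≤ s < 227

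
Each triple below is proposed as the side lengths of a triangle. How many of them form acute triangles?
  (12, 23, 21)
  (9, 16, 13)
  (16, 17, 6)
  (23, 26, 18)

(12,23,21): 12²+21² = 585 > 529 = 23² → acute
(9,16,13): 9²+13² = 250 < 256 = 16² → obtuse
(16,17,6): 6²+16² = 292 > 289 = 17² → acute
(23,26,18): 18²+23² = 853 > 676 = 26² → acute
3 of the 4 are acute.

3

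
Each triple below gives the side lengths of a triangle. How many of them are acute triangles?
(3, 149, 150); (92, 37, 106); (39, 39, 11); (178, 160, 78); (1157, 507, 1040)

1

(3,149,150): 3²+149² = 22210 < 22500 = 150² → obtuse
(92,37,106): 37²+92² = 9833 < 11236 = 106² → obtuse
(39,39,11): 11²+39² = 1642 > 1521 = 39² → acute
(178,160,78): 78²+160² = 31684 = 178² → right
(1157,507,1040): 507²+1040² = 1338649 = 1157² → right
1 of the 5 is acute.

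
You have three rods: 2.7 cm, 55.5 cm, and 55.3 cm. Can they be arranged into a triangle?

The longest side is 55.5, and the other two sum to 58.0.
Since 58.0 > 55.5, the triangle inequality holds.

Yes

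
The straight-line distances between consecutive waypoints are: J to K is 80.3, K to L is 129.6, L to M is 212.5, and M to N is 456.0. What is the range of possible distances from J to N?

33.6 ≤ JN ≤ 878.4

The maximum is all hops collinear in one direction: 80.3 + 129.6 + 212.5 + 456.0 = 878.4.
The longest hop is 456.0; the others sum to 422.4. Folding the others back against it leaves at least 456.0 − 422.4 = 33.6.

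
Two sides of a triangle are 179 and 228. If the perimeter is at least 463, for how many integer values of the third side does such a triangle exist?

Triangle inequality: 49 < x < 407. Perimeter ≥ 463 gives x ≥ 463 − 179 − 228 = 56.
So 56 ≤ x < 407; integers 56 through 406: 351 values.

351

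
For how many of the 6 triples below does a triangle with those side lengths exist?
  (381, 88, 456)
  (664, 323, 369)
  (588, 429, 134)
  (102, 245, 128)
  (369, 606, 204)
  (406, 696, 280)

(88,381,456): 88+381 > 456 → valid
(323,369,664): 323+369 > 664 → valid
(134,429,588): 134+429 ≤ 588 → not valid
(102,128,245): 102+128 ≤ 245 → not valid
(204,369,606): 204+369 ≤ 606 → not valid
(280,406,696): 280+406 ≤ 696 → not valid
2 of the 6 triples form a triangle.

2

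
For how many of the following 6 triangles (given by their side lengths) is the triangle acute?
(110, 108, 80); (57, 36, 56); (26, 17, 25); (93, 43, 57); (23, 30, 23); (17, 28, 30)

5

(110,108,80): 80²+108² = 18064 > 12100 = 110² → acute
(57,36,56): 36²+56² = 4432 > 3249 = 57² → acute
(26,17,25): 17²+25² = 914 > 676 = 26² → acute
(93,43,57): 43²+57² = 5098 < 8649 = 93² → obtuse
(23,30,23): 23²+23² = 1058 > 900 = 30² → acute
(17,28,30): 17²+28² = 1073 > 900 = 30² → acute
5 of the 6 are acute.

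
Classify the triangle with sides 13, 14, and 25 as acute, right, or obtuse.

obtuse

Compare the square of the longest side to the sum of squares of the other two: 13² + 14² = 365 < 625 = 25².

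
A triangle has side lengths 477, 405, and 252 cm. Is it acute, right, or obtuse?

right

Compare the square of the longest side to the sum of squares of the other two: 252² + 405² = 227529 = 477².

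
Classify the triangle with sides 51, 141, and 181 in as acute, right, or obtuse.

Compare the square of the longest side to the sum of squares of the other two: 51² + 141² = 22482 < 32761 = 181².

obtuse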